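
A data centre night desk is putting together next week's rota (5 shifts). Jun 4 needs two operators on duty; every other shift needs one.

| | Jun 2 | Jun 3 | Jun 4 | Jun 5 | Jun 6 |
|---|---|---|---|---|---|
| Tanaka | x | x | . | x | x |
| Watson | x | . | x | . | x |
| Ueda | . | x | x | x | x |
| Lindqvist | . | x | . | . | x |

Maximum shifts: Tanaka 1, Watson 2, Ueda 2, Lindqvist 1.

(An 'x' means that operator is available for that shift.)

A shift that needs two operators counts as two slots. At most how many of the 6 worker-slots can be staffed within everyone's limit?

6

Total capacity across all operators is 1+2+2+1 = 6, and 6 slots are needed, so at most 6 can be filled.
An assignment achieving 6: Jun 2→Tanaka, Jun 3→Lindqvist, Jun 4→Watson+Ueda, Jun 5→Ueda, Jun 6→Watson.
Loads: Tanaka 1/1, Watson 2/2, Ueda 2/2, Lindqvist 1/1.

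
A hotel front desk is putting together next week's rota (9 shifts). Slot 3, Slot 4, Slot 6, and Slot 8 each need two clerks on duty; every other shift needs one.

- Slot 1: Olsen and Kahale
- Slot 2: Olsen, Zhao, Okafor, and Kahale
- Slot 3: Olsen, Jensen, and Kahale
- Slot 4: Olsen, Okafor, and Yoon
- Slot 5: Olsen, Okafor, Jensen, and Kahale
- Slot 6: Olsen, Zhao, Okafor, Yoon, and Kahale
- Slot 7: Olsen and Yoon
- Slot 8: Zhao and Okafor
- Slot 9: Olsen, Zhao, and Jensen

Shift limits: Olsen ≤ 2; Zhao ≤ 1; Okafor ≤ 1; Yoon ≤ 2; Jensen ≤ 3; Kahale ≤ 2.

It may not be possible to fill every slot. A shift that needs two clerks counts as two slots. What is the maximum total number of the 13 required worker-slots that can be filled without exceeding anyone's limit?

11

Total capacity across all clerks is 2+1+1+2+3+2 = 11, and 13 slots are needed, so at most 11 can be filled.
An assignment achieving 11: Slot 1→Olsen, Slot 2→Kahale, Slot 3→Jensen+Kahale, Slot 4→Yoon, Slot 5→Jensen, Slot 6→Yoon, Slot 7→Olsen, Slot 8→Zhao+Okafor, Slot 9→Jensen.
Loads: Olsen 2/2, Zhao 1/1, Okafor 1/1, Yoon 2/2, Jensen 3/3, Kahale 2/2.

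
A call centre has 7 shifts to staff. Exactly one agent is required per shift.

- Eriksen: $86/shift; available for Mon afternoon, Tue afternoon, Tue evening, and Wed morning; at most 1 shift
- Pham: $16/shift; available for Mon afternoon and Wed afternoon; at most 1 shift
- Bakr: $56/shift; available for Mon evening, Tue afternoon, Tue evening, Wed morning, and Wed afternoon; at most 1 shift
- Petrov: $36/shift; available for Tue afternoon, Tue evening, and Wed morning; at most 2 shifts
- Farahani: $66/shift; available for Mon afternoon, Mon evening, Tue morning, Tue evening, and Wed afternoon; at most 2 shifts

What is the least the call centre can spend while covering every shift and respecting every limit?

$362

Tue morning can only be covered by Farahani, so that assignment is forced.
Picking the cheapest available agent for each shift independently would cost $262, but that ignores the shift limits.
An optimal schedule: Mon afternoon→Eriksen, Mon evening→Bakr, Tue morning→Farahani, Tue afternoon→Petrov, Tue evening→Farahani, Wed morning→Petrov, Wed afternoon→Pham.
Total: 86 + 56 + 66 + 36 + 66 + 36 + 16 = $362.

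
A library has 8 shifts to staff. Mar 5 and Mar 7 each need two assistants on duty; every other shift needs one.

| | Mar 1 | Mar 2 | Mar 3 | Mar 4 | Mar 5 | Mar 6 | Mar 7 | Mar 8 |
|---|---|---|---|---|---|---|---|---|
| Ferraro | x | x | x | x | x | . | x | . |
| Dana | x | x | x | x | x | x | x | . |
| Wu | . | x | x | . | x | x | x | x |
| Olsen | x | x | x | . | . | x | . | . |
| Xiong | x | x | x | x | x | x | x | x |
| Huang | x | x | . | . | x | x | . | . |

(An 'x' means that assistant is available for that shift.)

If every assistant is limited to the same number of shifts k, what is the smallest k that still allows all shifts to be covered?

2

With 6 assistants and 10 worker-slots to fill, someone must work at least ⌈10/6⌉ = 2 shifts, so k ≥ 2.
k = 2 works: Mar 1→Ferraro, Mar 2→Olsen, Mar 3→Dana, Mar 4→Ferraro, Mar 5→Xiong+Huang, Mar 6→Dana, Mar 7→Wu+Xiong, Mar 8→Wu.
Loads: Ferraro 2, Dana 2, Wu 2, Olsen 1, Xiong 2, Huang 1 — all ≤ 2.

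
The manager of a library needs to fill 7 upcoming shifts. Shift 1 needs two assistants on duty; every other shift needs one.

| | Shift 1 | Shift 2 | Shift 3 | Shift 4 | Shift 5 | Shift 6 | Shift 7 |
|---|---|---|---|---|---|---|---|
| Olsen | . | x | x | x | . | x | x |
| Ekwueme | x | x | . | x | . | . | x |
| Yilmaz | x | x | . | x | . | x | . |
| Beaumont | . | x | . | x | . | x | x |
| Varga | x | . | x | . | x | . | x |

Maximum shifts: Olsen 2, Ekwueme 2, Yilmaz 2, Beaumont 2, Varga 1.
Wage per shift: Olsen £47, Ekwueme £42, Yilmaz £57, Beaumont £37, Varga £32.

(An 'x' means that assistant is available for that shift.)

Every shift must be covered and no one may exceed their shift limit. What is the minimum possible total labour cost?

Shift 5 can only be covered by Varga, so that assignment is forced.
Picking the cheapest available assistant for each shift independently would cost £281, but that ignores the shift limits.
An optimal schedule: Shift 1→Ekwueme+Yilmaz, Shift 2→Beaumont, Shift 3→Olsen, Shift 4→Ekwueme, Shift 5→Varga, Shift 6→Beaumont, Shift 7→Olsen.
Total: 42 + 57 + 37 + 47 + 42 + 32 + 37 + 47 = £341.

£341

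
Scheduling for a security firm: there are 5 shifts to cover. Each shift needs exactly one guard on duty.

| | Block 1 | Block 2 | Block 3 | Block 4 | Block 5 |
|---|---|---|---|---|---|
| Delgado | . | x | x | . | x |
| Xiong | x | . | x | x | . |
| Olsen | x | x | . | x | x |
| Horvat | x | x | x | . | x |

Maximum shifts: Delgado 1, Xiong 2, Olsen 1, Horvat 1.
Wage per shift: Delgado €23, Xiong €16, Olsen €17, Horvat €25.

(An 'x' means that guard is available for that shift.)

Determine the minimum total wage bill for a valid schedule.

Picking the cheapest available guard for each shift independently would cost €82, but that ignores the shift limits.
An optimal schedule: Block 1→Xiong, Block 2→Delgado, Block 3→Horvat, Block 4→Xiong, Block 5→Olsen.
Total: 16 + 23 + 25 + 16 + 17 = €97.

€97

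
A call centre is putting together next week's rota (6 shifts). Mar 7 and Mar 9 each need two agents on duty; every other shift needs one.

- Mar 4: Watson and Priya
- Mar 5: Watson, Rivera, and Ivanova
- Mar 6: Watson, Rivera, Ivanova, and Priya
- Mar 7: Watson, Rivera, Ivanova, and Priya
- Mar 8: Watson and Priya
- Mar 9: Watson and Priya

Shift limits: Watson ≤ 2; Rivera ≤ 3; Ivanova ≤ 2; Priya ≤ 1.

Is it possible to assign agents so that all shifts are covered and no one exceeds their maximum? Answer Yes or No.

No

Total capacity is 8 and 8 slots are needed, so capacity alone doesn't rule it out.
Shifts {Mar 4, Mar 8, Mar 9} need 4 worker-slots in total, but the agents available for any of those shifts (Watson and Priya) can supply at most 3 among them. So no valid schedule exists.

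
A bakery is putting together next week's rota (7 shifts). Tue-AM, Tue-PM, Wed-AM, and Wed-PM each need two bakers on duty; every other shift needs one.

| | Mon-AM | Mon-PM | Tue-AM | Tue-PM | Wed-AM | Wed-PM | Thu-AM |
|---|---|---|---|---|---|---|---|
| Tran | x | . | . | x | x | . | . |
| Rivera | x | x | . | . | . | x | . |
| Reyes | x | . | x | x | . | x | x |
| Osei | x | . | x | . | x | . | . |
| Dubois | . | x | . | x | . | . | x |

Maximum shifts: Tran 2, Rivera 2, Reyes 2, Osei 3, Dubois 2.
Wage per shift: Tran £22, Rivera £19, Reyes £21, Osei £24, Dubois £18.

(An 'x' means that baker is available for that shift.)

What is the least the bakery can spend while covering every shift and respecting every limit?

Tue-AM can only be covered by Reyes and Osei, so that assignment is forced.
Wed-AM can only be covered by Tran and Osei, so that assignment is forced.
Wed-PM can only be covered by Rivera and Reyes, so that assignment is forced.
Picking the cheapest available baker for each shift independently would cost £225, but that ignores the shift limits.
An optimal schedule: Mon-AM→Osei, Mon-PM→Rivera, Tue-AM→Reyes+Osei, Tue-PM→Tran+Dubois, Wed-AM→Tran+Osei, Wed-PM→Rivera+Reyes, Thu-AM→Dubois.
Total: 24 + 19 + 21 + 24 + 22 + 18 + 22 + 24 + 19 + 21 + 18 = £232.

£232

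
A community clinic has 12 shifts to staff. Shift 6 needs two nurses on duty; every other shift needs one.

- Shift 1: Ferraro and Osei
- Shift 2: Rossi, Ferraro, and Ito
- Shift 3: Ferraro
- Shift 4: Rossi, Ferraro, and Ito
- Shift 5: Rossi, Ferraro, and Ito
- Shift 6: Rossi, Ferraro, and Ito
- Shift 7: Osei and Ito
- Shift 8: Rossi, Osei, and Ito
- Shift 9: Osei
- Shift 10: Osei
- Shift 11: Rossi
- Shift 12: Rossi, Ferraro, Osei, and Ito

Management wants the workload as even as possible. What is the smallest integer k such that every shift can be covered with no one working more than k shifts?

With 4 nurses and 13 worker-slots to fill, someone must work at least ⌈13/4⌉ = 4 shifts, so k ≥ 4.
k = 4 works: Shift 1→Ferraro, Shift 2→Rossi, Shift 3→Ferraro, Shift 4→Rossi, Shift 5→Rossi, Shift 6→Ferraro+Ito, Shift 7→Osei, Shift 8→Osei, Shift 9→Osei, Shift 10→Osei, Shift 11→Rossi, Shift 12→Ferraro.
Loads: Rossi 4, Ferraro 4, Osei 4, Ito 1 — all ≤ 4.

4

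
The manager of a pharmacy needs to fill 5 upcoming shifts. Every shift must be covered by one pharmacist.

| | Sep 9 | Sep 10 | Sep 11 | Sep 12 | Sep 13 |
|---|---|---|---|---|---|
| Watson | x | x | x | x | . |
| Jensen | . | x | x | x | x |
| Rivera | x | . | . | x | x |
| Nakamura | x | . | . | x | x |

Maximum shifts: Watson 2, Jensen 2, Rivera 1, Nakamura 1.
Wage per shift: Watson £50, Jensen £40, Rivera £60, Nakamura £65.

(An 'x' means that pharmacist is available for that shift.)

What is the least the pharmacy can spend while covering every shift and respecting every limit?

£240

Picking the cheapest available pharmacist for each shift independently would cost £210, but that ignores the shift limits.
An optimal schedule: Sep 9→Rivera, Sep 10→Watson, Sep 11→Watson, Sep 12→Jensen, Sep 13→Jensen.
Total: 60 + 50 + 50 + 40 + 40 = £240.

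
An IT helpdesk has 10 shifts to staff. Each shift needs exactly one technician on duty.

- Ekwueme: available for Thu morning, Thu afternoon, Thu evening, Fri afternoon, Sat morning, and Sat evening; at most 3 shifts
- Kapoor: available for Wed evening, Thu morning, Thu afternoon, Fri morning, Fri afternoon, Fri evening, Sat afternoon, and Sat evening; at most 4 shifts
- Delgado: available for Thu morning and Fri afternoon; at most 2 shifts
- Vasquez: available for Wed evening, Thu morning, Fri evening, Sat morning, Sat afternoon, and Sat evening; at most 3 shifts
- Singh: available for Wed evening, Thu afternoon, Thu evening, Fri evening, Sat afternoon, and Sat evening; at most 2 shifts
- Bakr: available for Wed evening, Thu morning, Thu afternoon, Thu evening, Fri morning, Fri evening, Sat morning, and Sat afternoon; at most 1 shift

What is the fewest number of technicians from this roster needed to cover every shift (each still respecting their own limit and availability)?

3

10 slots to fill and no one can take more than 4, so at least ⌈10/4⌉ = 3 technicians are needed.
Ekwueme, Kapoor, and Vasquez alone can cover everything: Wed evening→Kapoor, Thu morning→Vasquez, Thu afternoon→Ekwueme, Thu evening→Ekwueme, Fri morning→Kapoor, Fri afternoon→Ekwueme, Fri evening→Kapoor, Sat morning→Vasquez, Sat afternoon→Kapoor, Sat evening→Vasquez.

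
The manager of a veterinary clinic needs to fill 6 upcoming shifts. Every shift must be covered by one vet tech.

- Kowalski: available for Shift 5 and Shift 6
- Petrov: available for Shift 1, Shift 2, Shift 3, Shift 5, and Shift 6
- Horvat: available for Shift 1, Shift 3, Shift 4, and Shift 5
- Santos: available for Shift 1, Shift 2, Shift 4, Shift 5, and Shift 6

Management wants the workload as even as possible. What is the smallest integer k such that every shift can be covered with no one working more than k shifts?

With 4 vet techs and 6 worker-slots to fill, someone must work at least ⌈6/4⌉ = 2 shifts, so k ≥ 2.
k = 2 works: Shift 1→Horvat, Shift 2→Petrov, Shift 3→Petrov, Shift 4→Horvat, Shift 5→Kowalski, Shift 6→Kowalski.
Loads: Kowalski 2, Petrov 2, Horvat 2, Santos 0 — all ≤ 2.

2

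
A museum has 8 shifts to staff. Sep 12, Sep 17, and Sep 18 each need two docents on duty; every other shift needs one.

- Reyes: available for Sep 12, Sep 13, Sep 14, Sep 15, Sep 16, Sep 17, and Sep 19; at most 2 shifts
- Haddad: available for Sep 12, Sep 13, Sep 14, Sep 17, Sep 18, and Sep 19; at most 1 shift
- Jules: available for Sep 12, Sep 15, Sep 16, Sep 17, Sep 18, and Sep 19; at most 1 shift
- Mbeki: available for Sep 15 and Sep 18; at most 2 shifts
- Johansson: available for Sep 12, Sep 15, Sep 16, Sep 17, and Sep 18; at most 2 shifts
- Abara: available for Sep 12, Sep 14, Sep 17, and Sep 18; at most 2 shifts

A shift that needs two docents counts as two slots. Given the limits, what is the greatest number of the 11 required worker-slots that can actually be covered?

10

Total capacity across all docents is 2+1+1+2+2+2 = 10, and 11 slots are needed, so at most 10 can be filled.
An assignment achieving 10: Sep 12→Johansson+Abara, Sep 13→Reyes, Sep 14→Reyes, Sep 15→Mbeki, Sep 16→Jules, Sep 17→Johansson+Abara, Sep 18→Mbeki, Sep 19→Haddad.
Loads: Reyes 2/2, Haddad 1/1, Jules 1/1, Mbeki 2/2, Johansson 2/2, Abara 2/2.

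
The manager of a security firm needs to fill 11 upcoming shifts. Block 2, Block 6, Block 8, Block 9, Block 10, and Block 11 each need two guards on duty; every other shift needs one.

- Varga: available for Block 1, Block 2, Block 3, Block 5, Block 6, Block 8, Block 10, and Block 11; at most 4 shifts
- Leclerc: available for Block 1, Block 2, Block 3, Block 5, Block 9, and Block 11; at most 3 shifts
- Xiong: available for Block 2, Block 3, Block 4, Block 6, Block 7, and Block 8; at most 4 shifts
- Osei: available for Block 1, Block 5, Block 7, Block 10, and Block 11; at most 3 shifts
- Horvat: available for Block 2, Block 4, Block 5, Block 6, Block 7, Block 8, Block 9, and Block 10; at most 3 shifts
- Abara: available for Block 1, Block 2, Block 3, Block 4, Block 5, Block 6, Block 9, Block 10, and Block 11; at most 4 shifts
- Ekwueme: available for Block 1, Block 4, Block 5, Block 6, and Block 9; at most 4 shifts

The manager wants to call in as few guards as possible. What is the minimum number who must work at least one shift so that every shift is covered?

5

17 slots to fill and no one can take more than 4, so at least ⌈17/4⌉ = 5 guards are needed.
Varga, Leclerc, Xiong, Osei, and Horvat alone can cover everything: Block 1→Varga, Block 2→Leclerc+Horvat, Block 3→Varga, Block 4→Xiong, Block 5→Osei, Block 6→Varga+Xiong, Block 7→Xiong, Block 8→Varga+Xiong, Block 9→Leclerc+Horvat, Block 10→Osei+Horvat, Block 11→Leclerc+Osei.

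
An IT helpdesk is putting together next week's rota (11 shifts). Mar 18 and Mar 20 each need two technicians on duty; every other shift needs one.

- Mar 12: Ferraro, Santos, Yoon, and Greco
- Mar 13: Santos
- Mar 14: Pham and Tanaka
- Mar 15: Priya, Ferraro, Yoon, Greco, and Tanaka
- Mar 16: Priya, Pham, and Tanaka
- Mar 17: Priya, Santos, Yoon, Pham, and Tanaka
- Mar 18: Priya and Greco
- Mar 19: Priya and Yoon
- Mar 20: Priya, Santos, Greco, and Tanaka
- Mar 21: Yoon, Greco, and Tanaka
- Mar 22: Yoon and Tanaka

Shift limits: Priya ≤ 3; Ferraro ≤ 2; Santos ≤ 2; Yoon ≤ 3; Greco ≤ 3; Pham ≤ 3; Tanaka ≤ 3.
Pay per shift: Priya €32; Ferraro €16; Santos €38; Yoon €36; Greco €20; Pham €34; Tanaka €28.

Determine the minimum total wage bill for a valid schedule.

€344

Mar 13 can only be covered by Santos, so that assignment is forced.
Mar 18 can only be covered by Priya and Greco, so that assignment is forced.
Picking the cheapest available technician for each shift independently would cost €334, but that ignores the shift limits.
An optimal schedule: Mar 12→Ferraro, Mar 13→Santos, Mar 14→Tanaka, Mar 15→Ferraro, Mar 16→Tanaka, Mar 17→Pham, Mar 18→Greco+Priya, Mar 19→Priya, Mar 20→Greco+Priya, Mar 21→Greco, Mar 22→Tanaka.
Total: 16 + 38 + 28 + 16 + 28 + 34 + 20 + 32 + 32 + 20 + 32 + 20 + 28 = €344.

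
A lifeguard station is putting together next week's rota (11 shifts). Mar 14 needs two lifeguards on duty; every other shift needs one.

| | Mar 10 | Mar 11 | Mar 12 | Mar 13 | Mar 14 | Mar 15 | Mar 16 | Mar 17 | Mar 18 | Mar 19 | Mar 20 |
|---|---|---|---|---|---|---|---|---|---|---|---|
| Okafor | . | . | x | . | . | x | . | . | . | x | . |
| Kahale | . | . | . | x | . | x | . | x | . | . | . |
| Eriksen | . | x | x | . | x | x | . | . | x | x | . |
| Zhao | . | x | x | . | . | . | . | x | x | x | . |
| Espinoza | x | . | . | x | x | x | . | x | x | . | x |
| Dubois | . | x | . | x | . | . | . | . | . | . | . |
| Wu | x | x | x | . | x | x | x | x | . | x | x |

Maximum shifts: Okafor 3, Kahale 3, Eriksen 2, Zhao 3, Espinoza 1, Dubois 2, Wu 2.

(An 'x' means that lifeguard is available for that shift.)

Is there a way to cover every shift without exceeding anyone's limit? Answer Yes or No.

Total capacity is 16 and 12 slots are needed, so capacity alone doesn't rule it out.
Shifts {Mar 10, Mar 14, Mar 16, Mar 20} need 5 worker-slots in total, but the lifeguards available for any of those shifts (Eriksen, Espinoza, and Wu) can supply at most 4 among them. So no valid schedule exists.

No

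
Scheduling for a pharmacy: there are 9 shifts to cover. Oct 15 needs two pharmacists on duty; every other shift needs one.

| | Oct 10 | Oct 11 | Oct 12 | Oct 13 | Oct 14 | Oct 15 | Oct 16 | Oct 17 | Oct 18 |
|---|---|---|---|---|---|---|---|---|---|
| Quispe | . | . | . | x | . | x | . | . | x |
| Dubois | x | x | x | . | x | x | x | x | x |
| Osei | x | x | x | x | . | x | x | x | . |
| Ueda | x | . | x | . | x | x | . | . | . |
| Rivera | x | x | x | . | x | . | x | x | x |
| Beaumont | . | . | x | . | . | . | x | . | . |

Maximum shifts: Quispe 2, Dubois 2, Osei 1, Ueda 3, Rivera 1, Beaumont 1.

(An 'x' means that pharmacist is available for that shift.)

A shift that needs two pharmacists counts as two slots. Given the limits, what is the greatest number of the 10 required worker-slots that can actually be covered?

10

Total capacity across all pharmacists is 2+2+1+3+1+1 = 10, and 10 slots are needed, so at most 10 can be filled.
An assignment achieving 10: Oct 10→Ueda, Oct 11→Dubois, Oct 12→Ueda, Oct 13→Quispe, Oct 14→Dubois, Oct 15→Quispe+Ueda, Oct 16→Beaumont, Oct 17→Osei, Oct 18→Rivera.
Loads: Quispe 2/2, Dubois 2/2, Osei 1/1, Ueda 3/3, Rivera 1/1, Beaumont 1/1.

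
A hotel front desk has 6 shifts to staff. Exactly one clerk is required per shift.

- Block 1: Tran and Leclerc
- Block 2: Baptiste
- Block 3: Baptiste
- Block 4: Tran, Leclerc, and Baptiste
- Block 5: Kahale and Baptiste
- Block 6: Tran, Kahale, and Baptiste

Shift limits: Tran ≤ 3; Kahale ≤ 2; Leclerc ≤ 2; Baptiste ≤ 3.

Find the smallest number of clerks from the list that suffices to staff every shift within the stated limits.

2

6 slots to fill and no one can take more than 3, so at least ⌈6/3⌉ = 2 clerks are needed.
Tran and Baptiste alone can cover everything: Block 1→Tran, Block 2→Baptiste, Block 3→Baptiste, Block 4→Tran, Block 5→Baptiste, Block 6→Tran.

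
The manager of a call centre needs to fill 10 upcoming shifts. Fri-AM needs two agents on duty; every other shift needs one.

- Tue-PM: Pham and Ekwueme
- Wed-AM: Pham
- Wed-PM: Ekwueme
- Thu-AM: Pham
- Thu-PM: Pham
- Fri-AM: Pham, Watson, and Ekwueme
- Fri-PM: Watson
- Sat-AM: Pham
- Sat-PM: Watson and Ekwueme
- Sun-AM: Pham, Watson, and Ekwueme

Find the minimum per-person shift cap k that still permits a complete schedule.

4

With 3 agents and 11 worker-slots to fill, someone must work at least ⌈11/3⌉ = 4 shifts, so k ≥ 4.
k = 4 works: Tue-PM→Ekwueme, Wed-AM→Pham, Wed-PM→Ekwueme, Thu-AM→Pham, Thu-PM→Pham, Fri-AM→Watson+Ekwueme, Fri-PM→Watson, Sat-AM→Pham, Sat-PM→Watson, Sun-AM→Watson.
Loads: Pham 4, Watson 4, Ekwueme 3 — all ≤ 4.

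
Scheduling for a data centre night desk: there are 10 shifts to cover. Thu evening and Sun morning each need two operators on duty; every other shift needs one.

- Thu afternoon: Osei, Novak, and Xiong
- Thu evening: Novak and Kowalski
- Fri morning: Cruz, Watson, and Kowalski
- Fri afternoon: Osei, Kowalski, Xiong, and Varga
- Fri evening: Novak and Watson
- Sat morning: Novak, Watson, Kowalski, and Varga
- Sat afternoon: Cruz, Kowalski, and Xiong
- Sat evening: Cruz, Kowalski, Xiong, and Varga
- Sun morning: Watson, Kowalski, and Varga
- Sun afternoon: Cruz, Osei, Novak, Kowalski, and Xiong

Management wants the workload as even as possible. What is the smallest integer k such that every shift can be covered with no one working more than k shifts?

2

With 7 operators and 12 worker-slots to fill, someone must work at least ⌈12/7⌉ = 2 shifts, so k ≥ 2.
k = 2 works: Thu afternoon→Osei, Thu evening→Novak+Kowalski, Fri morning→Cruz, Fri afternoon→Osei, Fri evening→Novak, Sat morning→Watson, Sat afternoon→Cruz, Sat evening→Xiong, Sun morning→Watson+Kowalski, Sun afternoon→Xiong.
Loads: Cruz 2, Osei 2, Novak 2, Watson 2, Kowalski 2, Xiong 2, Varga 0 — all ≤ 2.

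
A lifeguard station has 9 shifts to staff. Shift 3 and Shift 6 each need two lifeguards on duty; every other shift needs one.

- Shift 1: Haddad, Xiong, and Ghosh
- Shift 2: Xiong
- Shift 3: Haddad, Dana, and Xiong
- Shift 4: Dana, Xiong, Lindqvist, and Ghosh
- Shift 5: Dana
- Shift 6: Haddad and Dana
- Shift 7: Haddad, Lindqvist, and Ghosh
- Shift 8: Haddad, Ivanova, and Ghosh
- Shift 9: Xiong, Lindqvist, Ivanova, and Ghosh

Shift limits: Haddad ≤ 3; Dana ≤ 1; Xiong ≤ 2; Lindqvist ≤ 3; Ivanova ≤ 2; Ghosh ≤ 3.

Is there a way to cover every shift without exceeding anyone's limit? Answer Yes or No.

No

Total capacity is 14 and 11 slots are needed, so capacity alone doesn't rule it out.
Shifts {Shift 5, Shift 6} need 3 worker-slots in total, but the lifeguards available for any of those shifts (Haddad and Dana) can supply at most 2 among them. So no valid schedule exists.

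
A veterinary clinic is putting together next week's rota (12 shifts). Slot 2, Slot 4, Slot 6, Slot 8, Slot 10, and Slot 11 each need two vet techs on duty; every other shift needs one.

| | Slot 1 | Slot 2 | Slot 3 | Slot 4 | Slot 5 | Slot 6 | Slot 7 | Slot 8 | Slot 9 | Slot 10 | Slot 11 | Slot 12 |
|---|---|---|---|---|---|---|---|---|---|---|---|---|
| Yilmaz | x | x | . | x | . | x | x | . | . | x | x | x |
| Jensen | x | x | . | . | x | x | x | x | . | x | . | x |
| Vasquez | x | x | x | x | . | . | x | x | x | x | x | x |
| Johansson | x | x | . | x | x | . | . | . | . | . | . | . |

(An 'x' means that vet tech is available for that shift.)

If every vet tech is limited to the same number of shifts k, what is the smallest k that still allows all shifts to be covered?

With 4 vet techs and 18 worker-slots to fill, someone must work at least ⌈18/4⌉ = 5 shifts, so k ≥ 5.
k = 5 works: Slot 1→Johansson, Slot 2→Vasquez+Johansson, Slot 3→Vasquez, Slot 4→Yilmaz+Johansson, Slot 5→Jensen, Slot 6→Yilmaz+Jensen, Slot 7→Yilmaz, Slot 8→Jensen+Vasquez, Slot 9→Vasquez, Slot 10→Yilmaz+Jensen, Slot 11→Yilmaz+Vasquez, Slot 12→Jensen.
Loads: Yilmaz 5, Jensen 5, Vasquez 5, Johansson 3 — all ≤ 5.

5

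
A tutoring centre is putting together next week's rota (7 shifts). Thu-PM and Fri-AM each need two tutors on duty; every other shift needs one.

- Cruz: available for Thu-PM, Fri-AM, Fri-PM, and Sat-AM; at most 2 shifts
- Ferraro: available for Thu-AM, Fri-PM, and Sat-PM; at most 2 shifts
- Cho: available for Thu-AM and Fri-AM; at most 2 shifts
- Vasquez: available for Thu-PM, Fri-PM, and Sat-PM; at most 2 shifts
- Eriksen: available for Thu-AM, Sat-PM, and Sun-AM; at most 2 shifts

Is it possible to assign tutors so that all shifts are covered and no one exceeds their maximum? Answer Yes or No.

No

Total capacity is 10 and 9 slots are needed, so capacity alone doesn't rule it out.
Shifts {Thu-PM, Fri-AM, Sat-AM} need 5 worker-slots in total, but the tutors available for any of those shifts (Cruz, Cho, and Vasquez) can supply at most 4 among them. So no valid schedule exists.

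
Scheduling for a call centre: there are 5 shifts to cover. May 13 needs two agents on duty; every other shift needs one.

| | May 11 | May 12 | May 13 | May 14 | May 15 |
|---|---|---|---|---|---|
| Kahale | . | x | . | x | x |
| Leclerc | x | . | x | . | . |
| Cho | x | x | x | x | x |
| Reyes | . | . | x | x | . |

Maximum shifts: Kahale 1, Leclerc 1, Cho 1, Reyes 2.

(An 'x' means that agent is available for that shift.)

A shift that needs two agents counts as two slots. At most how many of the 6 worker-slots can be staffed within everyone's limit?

Total capacity across all agents is 1+1+1+2 = 5, and 6 slots are needed, so at most 5 can be filled.
An assignment achieving 5: May 11→Leclerc, May 12→Kahale, May 13→Reyes, May 14→Reyes, May 15→Cho.
Loads: Kahale 1/1, Leclerc 1/1, Cho 1/1, Reyes 2/2.

5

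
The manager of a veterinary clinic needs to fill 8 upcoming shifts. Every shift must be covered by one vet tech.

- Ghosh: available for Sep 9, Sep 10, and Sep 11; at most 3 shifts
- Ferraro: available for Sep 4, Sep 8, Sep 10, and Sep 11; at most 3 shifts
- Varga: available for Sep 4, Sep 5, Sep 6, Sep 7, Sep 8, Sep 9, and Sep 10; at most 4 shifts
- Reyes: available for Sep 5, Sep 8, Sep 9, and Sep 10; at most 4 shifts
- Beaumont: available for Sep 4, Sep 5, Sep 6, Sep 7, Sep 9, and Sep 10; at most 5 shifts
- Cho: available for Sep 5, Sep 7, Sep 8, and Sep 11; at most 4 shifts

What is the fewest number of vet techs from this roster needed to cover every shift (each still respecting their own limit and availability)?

8 slots to fill and no one can take more than 5, so at least ⌈8/5⌉ = 2 vet techs are needed.
Ferraro and Beaumont alone can cover everything: Sep 4→Ferraro, Sep 5→Beaumont, Sep 6→Beaumont, Sep 7→Beaumont, Sep 8→Ferraro, Sep 9→Beaumont, Sep 10→Beaumont, Sep 11→Ferraro.

2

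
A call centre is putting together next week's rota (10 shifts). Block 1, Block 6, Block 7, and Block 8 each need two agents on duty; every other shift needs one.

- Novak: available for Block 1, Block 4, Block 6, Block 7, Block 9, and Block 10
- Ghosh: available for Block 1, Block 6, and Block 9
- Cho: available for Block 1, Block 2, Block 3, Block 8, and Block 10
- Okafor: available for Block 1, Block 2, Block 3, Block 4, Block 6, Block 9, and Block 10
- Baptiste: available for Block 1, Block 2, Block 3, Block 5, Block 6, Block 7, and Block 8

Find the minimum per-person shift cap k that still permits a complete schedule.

With 5 agents and 14 worker-slots to fill, someone must work at least ⌈14/5⌉ = 3 shifts, so k ≥ 3.
k = 3 works: Block 1→Ghosh+Okafor, Block 2→Cho, Block 3→Cho, Block 4→Novak, Block 5→Baptiste, Block 6→Ghosh+Okafor, Block 7→Novak+Baptiste, Block 8→Cho+Baptiste, Block 9→Novak, Block 10→Okafor.
Loads: Novak 3, Ghosh 2, Cho 3, Okafor 3, Baptiste 3 — all ≤ 3.

3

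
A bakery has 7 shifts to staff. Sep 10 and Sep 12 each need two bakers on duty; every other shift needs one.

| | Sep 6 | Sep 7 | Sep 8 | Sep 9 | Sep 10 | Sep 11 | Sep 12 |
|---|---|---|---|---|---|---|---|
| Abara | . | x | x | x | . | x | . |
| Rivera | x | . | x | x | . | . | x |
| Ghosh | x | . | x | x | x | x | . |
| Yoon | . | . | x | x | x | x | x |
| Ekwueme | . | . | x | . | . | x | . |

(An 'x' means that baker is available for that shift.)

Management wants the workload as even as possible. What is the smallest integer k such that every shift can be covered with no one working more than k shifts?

With 5 bakers and 9 worker-slots to fill, someone must work at least ⌈9/5⌉ = 2 shifts, so k ≥ 2.
k = 2 works: Sep 6→Rivera, Sep 7→Abara, Sep 8→Ekwueme, Sep 9→Abara, Sep 10→Ghosh+Yoon, Sep 11→Ghosh, Sep 12→Rivera+Yoon.
Loads: Abara 2, Rivera 2, Ghosh 2, Yoon 2, Ekwueme 1 — all ≤ 2.

2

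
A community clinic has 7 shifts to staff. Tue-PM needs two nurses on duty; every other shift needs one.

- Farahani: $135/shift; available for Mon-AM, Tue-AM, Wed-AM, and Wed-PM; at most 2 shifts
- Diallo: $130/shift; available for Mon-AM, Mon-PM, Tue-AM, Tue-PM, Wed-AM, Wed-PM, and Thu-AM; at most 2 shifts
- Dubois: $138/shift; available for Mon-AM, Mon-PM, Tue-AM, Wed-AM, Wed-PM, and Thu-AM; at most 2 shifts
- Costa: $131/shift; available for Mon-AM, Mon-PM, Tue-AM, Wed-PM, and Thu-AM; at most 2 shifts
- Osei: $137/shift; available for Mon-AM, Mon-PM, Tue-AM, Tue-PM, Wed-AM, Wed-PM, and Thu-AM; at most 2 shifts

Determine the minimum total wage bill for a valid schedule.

$1066

Tue-PM can only be covered by Diallo and Osei, so that assignment is forced.
Picking the cheapest available nurse for each shift independently would cost $1047, but that ignores the shift limits.
An optimal schedule: Mon-AM→Costa, Mon-PM→Diallo, Tue-AM→Farahani, Tue-PM→Diallo+Osei, Wed-AM→Farahani, Wed-PM→Osei, Thu-AM→Costa.
Total: 131 + 130 + 135 + 130 + 137 + 135 + 137 + 131 = $1066.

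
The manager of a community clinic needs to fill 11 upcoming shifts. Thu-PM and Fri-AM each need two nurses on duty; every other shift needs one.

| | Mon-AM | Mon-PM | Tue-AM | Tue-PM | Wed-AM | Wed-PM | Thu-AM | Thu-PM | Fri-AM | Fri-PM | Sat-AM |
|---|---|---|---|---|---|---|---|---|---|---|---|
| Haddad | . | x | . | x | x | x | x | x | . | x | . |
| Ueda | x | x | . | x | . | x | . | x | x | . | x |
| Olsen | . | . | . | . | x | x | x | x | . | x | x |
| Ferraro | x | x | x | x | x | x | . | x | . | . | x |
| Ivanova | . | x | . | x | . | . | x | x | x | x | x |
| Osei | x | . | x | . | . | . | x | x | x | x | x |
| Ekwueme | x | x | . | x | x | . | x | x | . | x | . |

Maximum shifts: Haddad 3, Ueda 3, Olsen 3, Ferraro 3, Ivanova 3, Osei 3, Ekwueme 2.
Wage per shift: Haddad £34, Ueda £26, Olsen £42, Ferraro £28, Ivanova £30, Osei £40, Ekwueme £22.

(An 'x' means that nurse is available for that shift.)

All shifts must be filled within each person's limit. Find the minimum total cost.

£364

Picking the cheapest available nurse for each shift independently would cost £316, but that ignores the shift limits.
An optimal schedule: Mon-AM→Ekwueme, Mon-PM→Ueda, Tue-AM→Ferraro, Tue-PM→Ferraro, Wed-AM→Ekwueme, Wed-PM→Ueda, Thu-AM→Ivanova, Thu-PM→Ivanova+Haddad, Fri-AM→Ueda+Ivanova, Fri-PM→Haddad, Sat-AM→Ferraro.
Total: 22 + 26 + 28 + 28 + 22 + 26 + 30 + 30 + 34 + 26 + 30 + 34 + 28 = £364.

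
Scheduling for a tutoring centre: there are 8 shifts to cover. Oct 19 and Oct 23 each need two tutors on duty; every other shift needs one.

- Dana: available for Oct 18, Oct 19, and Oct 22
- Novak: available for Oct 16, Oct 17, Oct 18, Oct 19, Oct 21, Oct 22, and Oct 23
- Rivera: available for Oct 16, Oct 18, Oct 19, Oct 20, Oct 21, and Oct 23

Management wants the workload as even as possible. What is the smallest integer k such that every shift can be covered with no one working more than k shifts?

4

With 3 tutors and 10 worker-slots to fill, someone must work at least ⌈10/3⌉ = 4 shifts, so k ≥ 4.
k = 4 works: Oct 16→Novak, Oct 17→Novak, Oct 18→Dana, Oct 19→Dana+Rivera, Oct 20→Rivera, Oct 21→Novak, Oct 22→Dana, Oct 23→Novak+Rivera.
Loads: Dana 3, Novak 4, Rivera 3 — all ≤ 4.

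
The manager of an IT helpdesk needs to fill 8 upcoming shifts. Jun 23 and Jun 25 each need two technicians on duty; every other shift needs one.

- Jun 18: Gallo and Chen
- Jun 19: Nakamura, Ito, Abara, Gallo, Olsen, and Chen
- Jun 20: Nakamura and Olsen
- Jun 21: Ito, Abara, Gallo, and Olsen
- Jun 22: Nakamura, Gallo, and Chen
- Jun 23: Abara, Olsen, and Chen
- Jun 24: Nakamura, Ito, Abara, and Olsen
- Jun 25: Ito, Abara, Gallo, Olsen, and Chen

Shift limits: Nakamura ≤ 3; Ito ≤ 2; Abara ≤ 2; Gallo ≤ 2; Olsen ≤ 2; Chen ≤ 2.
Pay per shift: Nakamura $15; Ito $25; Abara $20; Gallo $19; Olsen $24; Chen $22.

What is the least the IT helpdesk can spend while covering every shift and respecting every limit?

$191

Picking the cheapest available technician for each shift independently would cost $179, but that ignores the shift limits.
An optimal schedule: Jun 18→Gallo, Jun 19→Abara, Jun 20→Nakamura, Jun 21→Gallo, Jun 22→Nakamura, Jun 23→Abara+Chen, Jun 24→Nakamura, Jun 25→Chen+Olsen.
Total: 19 + 20 + 15 + 19 + 15 + 20 + 22 + 15 + 22 + 24 = $191.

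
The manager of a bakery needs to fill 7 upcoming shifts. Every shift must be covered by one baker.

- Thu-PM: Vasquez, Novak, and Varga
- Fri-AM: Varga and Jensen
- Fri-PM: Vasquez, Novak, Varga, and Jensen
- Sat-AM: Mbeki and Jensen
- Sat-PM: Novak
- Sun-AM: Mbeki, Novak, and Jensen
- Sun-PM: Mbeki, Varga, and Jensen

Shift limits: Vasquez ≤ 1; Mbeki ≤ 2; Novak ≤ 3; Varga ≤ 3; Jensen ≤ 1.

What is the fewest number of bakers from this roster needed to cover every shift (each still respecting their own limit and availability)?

7 slots to fill and no one can take more than 3, so at least ⌈7/3⌉ = 3 bakers are needed.
Mbeki, Novak, and Varga alone can cover everything: Thu-PM→Novak, Fri-AM→Varga, Fri-PM→Novak, Sat-AM→Mbeki, Sat-PM→Novak, Sun-AM→Mbeki, Sun-PM→Varga.

3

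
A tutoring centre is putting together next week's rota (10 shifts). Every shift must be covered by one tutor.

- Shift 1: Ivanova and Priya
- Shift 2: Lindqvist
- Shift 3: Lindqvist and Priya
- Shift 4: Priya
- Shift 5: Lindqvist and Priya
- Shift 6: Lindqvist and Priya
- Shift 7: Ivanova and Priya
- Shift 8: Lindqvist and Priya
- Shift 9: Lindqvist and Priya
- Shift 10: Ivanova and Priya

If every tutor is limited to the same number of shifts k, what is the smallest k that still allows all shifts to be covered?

With 3 tutors and 10 worker-slots to fill, someone must work at least ⌈10/3⌉ = 4 shifts, so k ≥ 4.
k = 4 works: Shift 1→Ivanova, Shift 2→Lindqvist, Shift 3→Lindqvist, Shift 4→Priya, Shift 5→Lindqvist, Shift 6→Lindqvist, Shift 7→Ivanova, Shift 8→Priya, Shift 9→Priya, Shift 10→Ivanova.
Loads: Ivanova 3, Lindqvist 4, Priya 3 — all ≤ 4.

4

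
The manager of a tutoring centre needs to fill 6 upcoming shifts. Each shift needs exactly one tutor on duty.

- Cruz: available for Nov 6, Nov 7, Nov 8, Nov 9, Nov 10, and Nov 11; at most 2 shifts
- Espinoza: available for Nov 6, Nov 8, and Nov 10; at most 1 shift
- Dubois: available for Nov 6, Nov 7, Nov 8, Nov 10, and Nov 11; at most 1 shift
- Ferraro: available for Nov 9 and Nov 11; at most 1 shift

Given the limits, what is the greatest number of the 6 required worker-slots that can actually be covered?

5

Total capacity across all tutors is 2+1+1+1 = 5, and 6 slots are needed, so at most 5 can be filled.
An assignment achieving 5: Nov 6→Espinoza, Nov 7→Cruz, Nov 8→Dubois, Nov 9→Cruz, Nov 11→Ferraro.
Loads: Cruz 2/2, Espinoza 1/1, Dubois 1/1, Ferraro 1/1.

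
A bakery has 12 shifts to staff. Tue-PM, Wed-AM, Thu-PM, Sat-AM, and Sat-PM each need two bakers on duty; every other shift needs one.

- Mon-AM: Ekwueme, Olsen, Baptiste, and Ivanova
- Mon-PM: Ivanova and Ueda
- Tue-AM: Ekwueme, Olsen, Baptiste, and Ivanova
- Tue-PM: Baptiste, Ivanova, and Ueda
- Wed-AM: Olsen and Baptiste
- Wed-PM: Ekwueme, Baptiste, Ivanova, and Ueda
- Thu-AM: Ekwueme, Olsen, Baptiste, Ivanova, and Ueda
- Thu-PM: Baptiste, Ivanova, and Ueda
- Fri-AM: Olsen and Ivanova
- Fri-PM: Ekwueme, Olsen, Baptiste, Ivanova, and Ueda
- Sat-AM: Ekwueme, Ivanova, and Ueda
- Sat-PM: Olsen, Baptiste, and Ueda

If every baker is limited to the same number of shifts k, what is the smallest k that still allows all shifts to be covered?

With 5 bakers and 17 worker-slots to fill, someone must work at least ⌈17/5⌉ = 4 shifts, so k ≥ 4.
k = 4 works: Mon-AM→Ekwueme, Mon-PM→Ivanova, Tue-AM→Ekwueme, Tue-PM→Baptiste+Ivanova, Wed-AM→Olsen+Baptiste, Wed-PM→Ekwueme, Thu-AM→Olsen, Thu-PM→Baptiste+Ivanova, Fri-AM→Olsen, Fri-PM→Ueda, Sat-AM→Ekwueme+Ivanova, Sat-PM→Olsen+Baptiste.
Loads: Ekwueme 4, Olsen 4, Baptiste 4, Ivanova 4, Ueda 1 — all ≤ 4.

4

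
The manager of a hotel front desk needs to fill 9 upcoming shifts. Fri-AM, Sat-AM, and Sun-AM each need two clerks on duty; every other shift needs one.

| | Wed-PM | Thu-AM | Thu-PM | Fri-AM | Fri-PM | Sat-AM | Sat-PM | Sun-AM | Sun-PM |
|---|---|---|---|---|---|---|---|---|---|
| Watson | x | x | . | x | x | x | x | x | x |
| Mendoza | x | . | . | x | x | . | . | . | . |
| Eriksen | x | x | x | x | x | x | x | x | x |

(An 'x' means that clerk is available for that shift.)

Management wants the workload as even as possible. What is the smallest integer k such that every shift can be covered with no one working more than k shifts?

With 3 clerks and 12 worker-slots to fill, someone must work at least ⌈12/3⌉ = 4 shifts, so k ≥ 4.
k = 4 is infeasible (exhaustive check).
k = 5 works: Wed-PM→Mendoza, Thu-AM→Watson, Thu-PM→Eriksen, Fri-AM→Mendoza+Eriksen, Fri-PM→Mendoza, Sat-AM→Watson+Eriksen, Sat-PM→Watson, Sun-AM→Watson+Eriksen, Sun-PM→Watson.
Loads: Watson 5, Mendoza 3, Eriksen 4 — all ≤ 5.

5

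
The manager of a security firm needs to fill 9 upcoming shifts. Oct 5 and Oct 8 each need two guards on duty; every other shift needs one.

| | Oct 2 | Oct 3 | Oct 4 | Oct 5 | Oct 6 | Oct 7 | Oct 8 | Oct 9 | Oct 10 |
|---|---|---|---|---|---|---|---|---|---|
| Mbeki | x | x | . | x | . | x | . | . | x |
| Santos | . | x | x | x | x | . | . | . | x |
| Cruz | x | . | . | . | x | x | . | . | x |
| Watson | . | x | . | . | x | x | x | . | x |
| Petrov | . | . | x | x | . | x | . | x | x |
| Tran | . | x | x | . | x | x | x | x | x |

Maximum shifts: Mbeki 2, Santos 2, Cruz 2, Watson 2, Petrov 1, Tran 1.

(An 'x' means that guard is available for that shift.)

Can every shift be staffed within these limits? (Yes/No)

Total capacity is 2+2+2+2+1+1 = 10 but 11 worker-slots are needed — infeasible.

No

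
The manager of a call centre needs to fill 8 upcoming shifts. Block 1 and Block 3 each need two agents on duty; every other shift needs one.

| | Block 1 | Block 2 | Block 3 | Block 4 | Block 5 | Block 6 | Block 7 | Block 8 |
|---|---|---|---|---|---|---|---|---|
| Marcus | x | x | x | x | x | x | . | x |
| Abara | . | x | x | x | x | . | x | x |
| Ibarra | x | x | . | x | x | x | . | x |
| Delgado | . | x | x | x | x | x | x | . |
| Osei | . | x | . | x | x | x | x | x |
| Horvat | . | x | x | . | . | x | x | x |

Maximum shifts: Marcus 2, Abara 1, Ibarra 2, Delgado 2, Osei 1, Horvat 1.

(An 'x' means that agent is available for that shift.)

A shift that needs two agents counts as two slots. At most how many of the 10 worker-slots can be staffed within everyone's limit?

9

Total capacity across all agents is 2+1+2+2+1+1 = 9, and 10 slots are needed, so at most 9 can be filled.
An assignment achieving 9: Block 1→Marcus+Ibarra, Block 3→Marcus+Abara, Block 4→Ibarra, Block 5→Delgado, Block 6→Osei, Block 7→Delgado, Block 8→Horvat.
Loads: Marcus 2/2, Abara 1/1, Ibarra 2/2, Delgado 2/2, Osei 1/1, Horvat 1/1.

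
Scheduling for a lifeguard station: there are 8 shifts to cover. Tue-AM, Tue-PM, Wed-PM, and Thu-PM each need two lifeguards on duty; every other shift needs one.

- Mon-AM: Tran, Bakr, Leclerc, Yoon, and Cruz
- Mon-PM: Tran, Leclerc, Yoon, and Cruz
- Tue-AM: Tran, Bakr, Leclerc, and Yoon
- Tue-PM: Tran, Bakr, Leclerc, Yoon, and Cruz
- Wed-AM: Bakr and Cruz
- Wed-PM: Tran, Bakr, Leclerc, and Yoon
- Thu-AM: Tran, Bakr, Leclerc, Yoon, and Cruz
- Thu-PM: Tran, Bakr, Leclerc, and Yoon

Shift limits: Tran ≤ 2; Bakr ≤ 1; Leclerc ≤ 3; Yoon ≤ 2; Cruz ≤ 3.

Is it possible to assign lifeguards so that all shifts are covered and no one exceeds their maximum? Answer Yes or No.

No

Total capacity is 2+1+3+2+3 = 11 but 12 worker-slots are needed — infeasible.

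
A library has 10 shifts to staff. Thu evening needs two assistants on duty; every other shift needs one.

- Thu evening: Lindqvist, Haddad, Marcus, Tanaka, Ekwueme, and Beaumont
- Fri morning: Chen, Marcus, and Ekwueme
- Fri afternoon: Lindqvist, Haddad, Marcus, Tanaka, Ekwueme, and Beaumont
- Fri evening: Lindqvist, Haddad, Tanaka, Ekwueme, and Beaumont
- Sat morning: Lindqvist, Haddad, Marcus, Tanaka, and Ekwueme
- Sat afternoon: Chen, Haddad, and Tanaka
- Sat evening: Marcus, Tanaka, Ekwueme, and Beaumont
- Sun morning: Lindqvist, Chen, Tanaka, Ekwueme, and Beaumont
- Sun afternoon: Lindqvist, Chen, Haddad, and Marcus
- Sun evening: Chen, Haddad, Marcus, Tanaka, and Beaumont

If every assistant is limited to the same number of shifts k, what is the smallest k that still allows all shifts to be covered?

2

With 7 assistants and 11 worker-slots to fill, someone must work at least ⌈11/7⌉ = 2 shifts, so k ≥ 2.
k = 2 works: Thu evening→Tanaka+Ekwueme, Fri morning→Chen, Fri afternoon→Marcus, Fri evening→Lindqvist, Sat morning→Haddad, Sat afternoon→Chen, Sat evening→Marcus, Sun morning→Tanaka, Sun afternoon→Lindqvist, Sun evening→Haddad.
Loads: Lindqvist 2, Chen 2, Haddad 2, Marcus 2, Tanaka 2, Ekwueme 1, Beaumont 0 — all ≤ 2.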